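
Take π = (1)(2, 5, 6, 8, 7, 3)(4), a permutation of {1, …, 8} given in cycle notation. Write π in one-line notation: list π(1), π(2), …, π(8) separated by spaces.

Each element maps to the next entry in its cycle (wrapping to the front): 1↦1, 2↦5, 3↦2, 4↦4, 5↦6, 6↦8, 7↦3, 8↦7.
Listing these in domain order gives 1 5 2 4 6 8 3 7.

1 5 2 4 6 8 3 7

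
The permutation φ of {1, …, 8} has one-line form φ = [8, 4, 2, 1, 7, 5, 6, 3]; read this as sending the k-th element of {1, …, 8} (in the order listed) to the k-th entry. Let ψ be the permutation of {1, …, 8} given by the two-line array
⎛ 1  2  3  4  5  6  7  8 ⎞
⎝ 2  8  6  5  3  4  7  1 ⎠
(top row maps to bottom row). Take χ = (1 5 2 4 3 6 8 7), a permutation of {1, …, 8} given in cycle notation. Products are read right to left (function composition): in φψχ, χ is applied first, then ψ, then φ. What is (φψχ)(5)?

(φψχ)(5) = φ(ψ(χ(5))). χ(5) = 2, then ψ(2) = 8, then φ(8) = 3, so the result is 3.

3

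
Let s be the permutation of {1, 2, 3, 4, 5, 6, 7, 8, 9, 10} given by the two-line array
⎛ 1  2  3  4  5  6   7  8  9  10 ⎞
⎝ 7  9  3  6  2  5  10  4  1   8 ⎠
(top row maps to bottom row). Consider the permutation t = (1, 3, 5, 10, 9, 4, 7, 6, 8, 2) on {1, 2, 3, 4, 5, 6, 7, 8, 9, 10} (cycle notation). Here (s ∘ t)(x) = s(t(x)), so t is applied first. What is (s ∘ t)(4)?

10

First apply t: t(4) = 7, then s(7) = 10. Thus (s ∘ t)(4) = 10.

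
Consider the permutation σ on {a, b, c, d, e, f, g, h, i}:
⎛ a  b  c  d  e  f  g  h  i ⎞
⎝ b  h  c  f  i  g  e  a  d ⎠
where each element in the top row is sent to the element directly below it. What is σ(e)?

The entry below e in the array is i, so σ(e) = i.

i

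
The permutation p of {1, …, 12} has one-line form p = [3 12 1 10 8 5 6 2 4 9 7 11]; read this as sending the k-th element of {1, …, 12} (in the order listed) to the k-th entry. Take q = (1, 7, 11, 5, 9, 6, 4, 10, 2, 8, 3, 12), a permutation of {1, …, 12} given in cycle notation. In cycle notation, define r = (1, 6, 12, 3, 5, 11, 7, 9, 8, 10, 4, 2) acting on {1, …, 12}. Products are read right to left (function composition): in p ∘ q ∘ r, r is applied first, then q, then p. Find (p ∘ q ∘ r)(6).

3

(p ∘ q ∘ r)(6) = p(q(r(6))). r(6) = 12, then q(12) = 1, then p(1) = 3, so the result is 3.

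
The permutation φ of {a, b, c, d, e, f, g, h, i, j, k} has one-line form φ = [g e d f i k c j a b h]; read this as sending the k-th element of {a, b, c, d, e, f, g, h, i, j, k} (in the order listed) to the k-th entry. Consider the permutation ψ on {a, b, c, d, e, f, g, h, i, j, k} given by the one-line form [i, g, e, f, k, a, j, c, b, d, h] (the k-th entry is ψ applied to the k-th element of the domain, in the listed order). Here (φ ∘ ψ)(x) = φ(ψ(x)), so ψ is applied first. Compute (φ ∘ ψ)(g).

b

ψ(g) = j, then φ(j) = b; composing gives (φ ∘ ψ)(g) = b.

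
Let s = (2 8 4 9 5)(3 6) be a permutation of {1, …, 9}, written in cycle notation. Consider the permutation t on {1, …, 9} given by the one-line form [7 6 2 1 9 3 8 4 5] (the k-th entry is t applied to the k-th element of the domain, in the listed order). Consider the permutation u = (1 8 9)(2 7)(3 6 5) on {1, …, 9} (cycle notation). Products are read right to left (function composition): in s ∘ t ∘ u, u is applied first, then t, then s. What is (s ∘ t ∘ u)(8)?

Apply the permutations in order: u(8) = 9, then t(9) = 5, then s(5) = 2. So (s ∘ t ∘ u)(8) = 2.

2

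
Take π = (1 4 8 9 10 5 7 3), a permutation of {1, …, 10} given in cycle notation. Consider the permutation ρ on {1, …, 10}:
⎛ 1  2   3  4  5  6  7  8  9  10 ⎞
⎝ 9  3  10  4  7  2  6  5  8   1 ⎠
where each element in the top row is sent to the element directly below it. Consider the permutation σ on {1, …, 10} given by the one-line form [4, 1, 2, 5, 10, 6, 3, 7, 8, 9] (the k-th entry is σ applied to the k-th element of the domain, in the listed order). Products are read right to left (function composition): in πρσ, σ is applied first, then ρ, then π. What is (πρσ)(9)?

Chase 9: σ(9) = 8; ρ(8) = 5; π(5) = 7. Hence (πρσ)(9) = 7.

7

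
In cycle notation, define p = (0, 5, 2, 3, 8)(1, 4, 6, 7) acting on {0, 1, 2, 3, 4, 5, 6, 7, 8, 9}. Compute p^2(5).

3

5 lies in the 5-cycle (0, 5, 2, 3, 8).
Stepping 2 places around the cycle: 5 → 2 → 3.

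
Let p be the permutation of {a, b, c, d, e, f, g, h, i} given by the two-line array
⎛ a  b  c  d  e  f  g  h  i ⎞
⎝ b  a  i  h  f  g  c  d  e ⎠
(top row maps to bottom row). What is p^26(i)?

e

Tracing i → e → … returns to i after 5 steps, so i lies in a 5-cycle (c i e f g).
Since the cycle has length 5, p^26 acts on it the same as p^1 (26 mod 5 = 1).
Advancing 1 step from i: i → e.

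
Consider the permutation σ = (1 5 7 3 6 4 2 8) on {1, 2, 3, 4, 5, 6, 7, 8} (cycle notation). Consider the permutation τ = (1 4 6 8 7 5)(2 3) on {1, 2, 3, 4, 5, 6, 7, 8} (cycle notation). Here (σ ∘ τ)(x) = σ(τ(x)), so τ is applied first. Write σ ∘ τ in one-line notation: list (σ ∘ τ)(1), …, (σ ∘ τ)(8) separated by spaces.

2 6 8 4 5 1 7 3

(σ ∘ τ)(x) = σ(τ(x)). Computing each image: σ(τ(1)) = σ(4) = 2, σ(τ(2)) = σ(3) = 6, σ(τ(3)) = σ(2) = 8, σ(τ(4)) = σ(6) = 4, σ(τ(5)) = σ(1) = 5, σ(τ(6)) = σ(8) = 1, σ(τ(7)) = σ(5) = 7, σ(τ(8)) = σ(7) = 3.
Hence σ ∘ τ = [2 6 8 4 5 1 7 3].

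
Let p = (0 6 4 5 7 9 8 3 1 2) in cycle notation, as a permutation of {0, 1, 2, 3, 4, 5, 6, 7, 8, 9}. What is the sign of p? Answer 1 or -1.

-1

The cycle lengths are 10.
A cycle is odd iff its length is even; p has 1 even-length cycle, so sgn(p) = (−1)^1 and p is odd.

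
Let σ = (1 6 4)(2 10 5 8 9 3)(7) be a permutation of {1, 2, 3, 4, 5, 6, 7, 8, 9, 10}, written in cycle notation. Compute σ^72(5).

5 lies in the 6-cycle (2 10 5 8 9 3).
On a 6-cycle, σ^6 is the identity, so σ^72 = σ^0 there (72 ≡ 0 mod 6).
So σ^72(5) = 5.

5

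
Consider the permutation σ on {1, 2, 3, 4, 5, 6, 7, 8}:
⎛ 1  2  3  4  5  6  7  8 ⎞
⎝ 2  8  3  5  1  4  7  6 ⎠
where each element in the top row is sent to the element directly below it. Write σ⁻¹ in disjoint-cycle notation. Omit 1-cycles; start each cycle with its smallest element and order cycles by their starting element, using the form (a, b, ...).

(1, 5, 4, 6, 8, 2)

The cycle decomposition of σ is (1, 2, 8, 6, 4, 5).
The inverse reverses every cycle; in canonical form, σ⁻¹ = (1, 5, 4, 6, 8, 2).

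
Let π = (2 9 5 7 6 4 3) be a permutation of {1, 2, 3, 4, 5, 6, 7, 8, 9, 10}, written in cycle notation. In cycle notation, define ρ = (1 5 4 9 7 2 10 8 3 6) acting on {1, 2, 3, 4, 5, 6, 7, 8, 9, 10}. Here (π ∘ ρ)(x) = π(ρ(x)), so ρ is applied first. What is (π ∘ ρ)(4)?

ρ(4) = 9, then π(9) = 5; composing gives (π ∘ ρ)(4) = 5.

5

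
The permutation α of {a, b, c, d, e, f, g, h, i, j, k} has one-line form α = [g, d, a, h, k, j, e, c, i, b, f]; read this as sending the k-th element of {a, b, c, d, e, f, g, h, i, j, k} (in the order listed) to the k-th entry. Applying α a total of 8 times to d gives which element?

Tracing d → h → … returns to d after 10 steps, so d lies in a 10-cycle (a g e k f j b d h c).
Stepping 8 places around the cycle: d → h → c → a → g → e → k → f → j.

j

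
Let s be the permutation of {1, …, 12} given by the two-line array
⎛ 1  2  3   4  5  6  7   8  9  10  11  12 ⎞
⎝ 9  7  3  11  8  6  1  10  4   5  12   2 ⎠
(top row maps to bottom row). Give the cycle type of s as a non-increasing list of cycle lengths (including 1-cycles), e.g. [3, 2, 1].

The disjoint cycles are (1 9 4 11 12 2 7)(3)(5 8 10)(6), with lengths 7, 3, 1, 1 in non-increasing order.

[7, 3, 1, 1]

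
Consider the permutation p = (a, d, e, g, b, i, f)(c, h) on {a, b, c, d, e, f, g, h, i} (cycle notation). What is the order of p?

The disjoint cycles have lengths 7, 2.
Since disjoint cycles commute, ord(p) = lcm(7, 2) = 14.

14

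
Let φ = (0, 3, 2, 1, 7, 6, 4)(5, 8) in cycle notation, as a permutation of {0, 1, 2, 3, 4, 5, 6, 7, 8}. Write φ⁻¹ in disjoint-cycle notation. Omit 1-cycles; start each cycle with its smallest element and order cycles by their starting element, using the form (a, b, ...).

(0, 4, 6, 7, 1, 2, 3)(5, 8)

The inverse reverses each cycle.
After reversing and putting each cycle's least element first, φ⁻¹ = (0, 4, 6, 7, 1, 2, 3)(5, 8).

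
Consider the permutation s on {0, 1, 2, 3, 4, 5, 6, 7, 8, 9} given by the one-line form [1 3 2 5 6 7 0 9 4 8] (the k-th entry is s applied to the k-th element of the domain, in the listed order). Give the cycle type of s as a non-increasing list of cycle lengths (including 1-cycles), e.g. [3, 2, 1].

The disjoint cycles are (0, 1, 3, 5, 7, 9, 8, 4, 6)(2), with lengths 9, 1 in non-increasing order.

[9, 1]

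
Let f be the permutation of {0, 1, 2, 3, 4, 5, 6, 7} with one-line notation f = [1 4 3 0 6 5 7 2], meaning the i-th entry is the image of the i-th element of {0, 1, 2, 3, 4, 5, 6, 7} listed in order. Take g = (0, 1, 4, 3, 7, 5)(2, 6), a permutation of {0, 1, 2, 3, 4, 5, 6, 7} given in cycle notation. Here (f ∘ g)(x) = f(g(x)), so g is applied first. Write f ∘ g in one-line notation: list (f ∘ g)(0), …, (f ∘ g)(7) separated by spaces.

For each element, apply g then f: 0 → 1 → 4; 1 → 4 → 6; 2 → 6 → 7; 3 → 7 → 2; 4 → 3 → 0; 5 → 0 → 1; 6 → 2 → 3; 7 → 5 → 5.
Collecting the images, f ∘ g = [4 6 7 2 0 1 3 5].

4 6 7 2 0 1 3 5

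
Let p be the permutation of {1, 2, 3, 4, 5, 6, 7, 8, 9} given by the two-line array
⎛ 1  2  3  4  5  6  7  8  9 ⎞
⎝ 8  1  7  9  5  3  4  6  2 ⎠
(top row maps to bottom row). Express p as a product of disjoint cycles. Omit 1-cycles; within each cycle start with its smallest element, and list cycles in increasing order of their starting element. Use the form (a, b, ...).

Iterating p from 1 gives 1 → 8 → 6 → 3 → 7 → 4 → 9 → 2 → 1; that is the 8-cycle (1, 8, 6, 3, 7, 4, 9, 2).
Continuing from each remaining unvisited element yields (1, 8, 6, 3, 7, 4, 9, 2).

(1, 8, 6, 3, 7, 4, 9, 2)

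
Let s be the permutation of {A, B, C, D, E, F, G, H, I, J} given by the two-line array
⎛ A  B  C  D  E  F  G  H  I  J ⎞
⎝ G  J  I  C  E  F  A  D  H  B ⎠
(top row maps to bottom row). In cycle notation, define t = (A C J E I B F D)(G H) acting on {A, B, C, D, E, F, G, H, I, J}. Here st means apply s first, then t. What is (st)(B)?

(st)(B) = t(s(B)). s(B) = J, then t(J) = E. So (st)(B) = E.

E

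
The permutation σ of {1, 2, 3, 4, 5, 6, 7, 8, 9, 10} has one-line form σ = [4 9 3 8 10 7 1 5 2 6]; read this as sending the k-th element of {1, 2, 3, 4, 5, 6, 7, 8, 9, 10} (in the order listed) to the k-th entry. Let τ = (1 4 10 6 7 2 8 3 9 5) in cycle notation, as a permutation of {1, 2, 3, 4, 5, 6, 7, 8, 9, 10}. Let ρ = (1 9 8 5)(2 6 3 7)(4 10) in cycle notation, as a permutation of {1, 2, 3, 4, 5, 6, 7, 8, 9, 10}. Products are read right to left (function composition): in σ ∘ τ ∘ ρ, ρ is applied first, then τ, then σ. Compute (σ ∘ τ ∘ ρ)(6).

Chase 6: ρ(6) = 3; τ(3) = 9; σ(9) = 2. Hence (σ ∘ τ ∘ ρ)(6) = 2.

2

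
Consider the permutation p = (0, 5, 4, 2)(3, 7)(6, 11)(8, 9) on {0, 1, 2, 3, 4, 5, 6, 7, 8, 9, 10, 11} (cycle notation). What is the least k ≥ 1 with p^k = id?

4

The cycle type of p is (4, 2, 2, 2, 1, 1).
The order is lcm(4, 2, 2, 2) = 4.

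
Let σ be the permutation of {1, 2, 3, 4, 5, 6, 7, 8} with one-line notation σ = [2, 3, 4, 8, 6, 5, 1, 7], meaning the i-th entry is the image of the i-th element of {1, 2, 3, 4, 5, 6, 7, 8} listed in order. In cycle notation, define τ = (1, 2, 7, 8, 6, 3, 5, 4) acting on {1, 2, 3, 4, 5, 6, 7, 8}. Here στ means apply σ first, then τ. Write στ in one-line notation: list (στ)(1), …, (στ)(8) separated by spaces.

(στ)(x) = τ(σ(x)). Computing each image: τ(σ(1)) = τ(2) = 7, τ(σ(2)) = τ(3) = 5, τ(σ(3)) = τ(4) = 1, τ(σ(4)) = τ(8) = 6, τ(σ(5)) = τ(6) = 3, τ(σ(6)) = τ(5) = 4, τ(σ(7)) = τ(1) = 2, τ(σ(8)) = τ(7) = 8.
Hence στ = [7 5 1 6 3 4 2 8].

7 5 1 6 3 4 2 8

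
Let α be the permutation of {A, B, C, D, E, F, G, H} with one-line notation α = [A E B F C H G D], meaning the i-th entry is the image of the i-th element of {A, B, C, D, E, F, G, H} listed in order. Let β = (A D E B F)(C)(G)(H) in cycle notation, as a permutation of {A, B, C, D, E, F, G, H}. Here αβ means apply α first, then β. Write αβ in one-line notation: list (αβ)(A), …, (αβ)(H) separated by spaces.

D B F A C H G E

(αβ)(x) = β(α(x)). Computing each image: β(α(A)) = β(A) = D, β(α(B)) = β(E) = B, β(α(C)) = β(B) = F, β(α(D)) = β(F) = A, β(α(E)) = β(C) = C, β(α(F)) = β(H) = H, β(α(G)) = β(G) = G, β(α(H)) = β(D) = E.
Hence αβ = [D B F A C H G E].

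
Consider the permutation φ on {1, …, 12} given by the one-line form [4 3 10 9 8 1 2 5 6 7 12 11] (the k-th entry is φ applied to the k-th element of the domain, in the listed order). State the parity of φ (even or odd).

even

In disjoint-cycle form the cycle lengths are 4, 4, 2, 2.
A cycle is odd iff its length is even; φ has 4 even-length cycles, so sgn(φ) = (−1)^4 and φ is even.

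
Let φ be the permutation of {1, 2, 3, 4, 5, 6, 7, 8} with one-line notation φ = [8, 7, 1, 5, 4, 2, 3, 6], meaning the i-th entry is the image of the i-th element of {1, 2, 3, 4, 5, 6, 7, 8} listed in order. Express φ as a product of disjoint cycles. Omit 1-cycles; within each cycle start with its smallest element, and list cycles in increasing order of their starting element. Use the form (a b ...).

Start at 1 and follow images: 1 → 8 → 6 → 2 → 7 → 3 → 1, giving the cycle (1 8 6 2 7 3).
Repeating from the next unused element and collecting all non-trivial cycles gives (1 8 6 2 7 3)(4 5).

(1 8 6 2 7 3)(4 5)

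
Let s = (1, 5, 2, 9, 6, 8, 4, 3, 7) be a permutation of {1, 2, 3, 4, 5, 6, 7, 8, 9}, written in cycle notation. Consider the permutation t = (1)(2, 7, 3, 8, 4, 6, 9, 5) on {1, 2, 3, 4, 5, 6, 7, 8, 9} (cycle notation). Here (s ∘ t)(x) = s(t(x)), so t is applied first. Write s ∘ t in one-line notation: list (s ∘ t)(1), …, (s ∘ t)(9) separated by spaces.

5 1 4 8 9 6 7 3 2

(s ∘ t)(x) = s(t(x)). Computing each image: s(t(1)) = s(1) = 5, s(t(2)) = s(7) = 1, s(t(3)) = s(8) = 4, s(t(4)) = s(6) = 8, s(t(5)) = s(2) = 9, s(t(6)) = s(9) = 6, s(t(7)) = s(3) = 7, s(t(8)) = s(4) = 3, s(t(9)) = s(5) = 2.
Hence s ∘ t = [5 1 4 8 9 6 7 3 2].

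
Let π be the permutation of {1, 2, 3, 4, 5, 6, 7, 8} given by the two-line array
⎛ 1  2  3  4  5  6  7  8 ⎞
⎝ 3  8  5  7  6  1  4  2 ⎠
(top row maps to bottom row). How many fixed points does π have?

0

No element satisfies π(x) = x, so there are 0 fixed points.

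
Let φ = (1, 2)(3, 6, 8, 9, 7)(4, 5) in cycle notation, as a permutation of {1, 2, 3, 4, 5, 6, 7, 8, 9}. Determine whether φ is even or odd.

even

The cycle lengths are 5, 2, 2.
A cycle of length ℓ contributes ℓ−1 transpositions, so φ is a product of 4 + 1 + 1 = 6 transpositions — even.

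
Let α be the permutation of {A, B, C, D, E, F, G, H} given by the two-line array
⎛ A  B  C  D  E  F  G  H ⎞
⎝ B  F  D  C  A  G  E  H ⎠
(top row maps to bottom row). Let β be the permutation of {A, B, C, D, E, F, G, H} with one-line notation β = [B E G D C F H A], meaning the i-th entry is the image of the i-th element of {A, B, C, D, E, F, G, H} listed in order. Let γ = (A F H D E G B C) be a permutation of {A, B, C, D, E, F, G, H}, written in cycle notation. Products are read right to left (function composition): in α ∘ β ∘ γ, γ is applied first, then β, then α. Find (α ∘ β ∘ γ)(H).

C

Apply the permutations in order: γ(H) = D, then β(D) = D, then α(D) = C. So (α ∘ β ∘ γ)(H) = C.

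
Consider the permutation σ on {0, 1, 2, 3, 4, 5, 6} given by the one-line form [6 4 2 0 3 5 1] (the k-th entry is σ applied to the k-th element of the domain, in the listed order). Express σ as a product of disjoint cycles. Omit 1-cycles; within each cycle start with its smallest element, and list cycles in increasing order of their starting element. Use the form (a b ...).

(0 6 1 4 3)

Start at 0 and follow images: 0 → 6 → 1 → 4 → 3 → 0, giving the cycle (0 6 1 4 3).
Continuing from each remaining unvisited element yields (0 6 1 4 3).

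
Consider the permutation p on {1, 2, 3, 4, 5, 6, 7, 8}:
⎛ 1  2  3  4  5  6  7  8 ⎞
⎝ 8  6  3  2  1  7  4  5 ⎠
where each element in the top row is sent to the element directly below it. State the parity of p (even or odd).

In disjoint-cycle form the cycle lengths are 4, 3, 1.
A cycle is odd iff its length is even; p has 1 even-length cycle, so sgn(p) = (−1)^1 and p is odd.

odd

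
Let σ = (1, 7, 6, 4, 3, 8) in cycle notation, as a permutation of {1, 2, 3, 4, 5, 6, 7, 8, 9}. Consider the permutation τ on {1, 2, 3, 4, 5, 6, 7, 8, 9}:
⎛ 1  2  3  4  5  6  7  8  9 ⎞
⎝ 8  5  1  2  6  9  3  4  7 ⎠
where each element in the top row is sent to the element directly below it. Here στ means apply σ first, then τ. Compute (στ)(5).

σ(5) = 5, then τ(5) = 6; composing gives (στ)(5) = 6.

6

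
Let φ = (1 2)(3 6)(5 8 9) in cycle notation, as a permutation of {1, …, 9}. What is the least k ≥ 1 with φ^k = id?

The disjoint cycles have lengths 3, 2, 2, 1, 1.
The order of φ is the least common multiple of its cycle lengths: lcm(3, 2, 2) = 6.

6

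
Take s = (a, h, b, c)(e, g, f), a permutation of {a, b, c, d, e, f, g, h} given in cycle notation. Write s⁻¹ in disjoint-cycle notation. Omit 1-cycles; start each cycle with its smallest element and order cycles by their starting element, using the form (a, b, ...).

The inverse reverses each cycle.
After reversing and putting each cycle's least element first, s⁻¹ = (a, c, b, h)(e, f, g).

(a, c, b, h)(e, f, g)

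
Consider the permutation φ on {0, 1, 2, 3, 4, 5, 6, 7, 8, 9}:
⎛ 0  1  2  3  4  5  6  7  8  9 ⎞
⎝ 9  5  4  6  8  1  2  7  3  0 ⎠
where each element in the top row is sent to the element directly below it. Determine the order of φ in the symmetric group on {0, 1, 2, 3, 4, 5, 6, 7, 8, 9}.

10

Decomposing into disjoint cycles gives cycle lengths 5, 2, 2, 1.
Since disjoint cycles commute, ord(φ) = lcm(5, 2, 2) = 10.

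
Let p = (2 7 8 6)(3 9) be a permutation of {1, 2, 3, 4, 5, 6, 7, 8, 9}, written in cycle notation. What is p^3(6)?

6 lies in the 4-cycle (2 7 8 6).
Advancing 3 steps from 6: 6 → 2 → 7 → 8.

8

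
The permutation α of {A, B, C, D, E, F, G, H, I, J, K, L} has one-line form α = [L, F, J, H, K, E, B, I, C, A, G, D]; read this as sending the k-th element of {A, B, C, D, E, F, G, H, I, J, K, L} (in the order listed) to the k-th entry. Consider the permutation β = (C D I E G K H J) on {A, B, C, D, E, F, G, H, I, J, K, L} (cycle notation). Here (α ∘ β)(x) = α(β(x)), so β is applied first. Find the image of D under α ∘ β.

First apply β: β(D) = I, then α(I) = C. Thus (α ∘ β)(D) = C.

C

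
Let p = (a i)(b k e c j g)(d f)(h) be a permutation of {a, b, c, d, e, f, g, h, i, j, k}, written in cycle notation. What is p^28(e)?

b

e lies in the 6-cycle (b k e c j g).
On a 6-cycle, p^6 is the identity, so p^28 = p^4 there (28 ≡ 4 mod 6).
Stepping 4 places around the cycle: e → c → j → g → b.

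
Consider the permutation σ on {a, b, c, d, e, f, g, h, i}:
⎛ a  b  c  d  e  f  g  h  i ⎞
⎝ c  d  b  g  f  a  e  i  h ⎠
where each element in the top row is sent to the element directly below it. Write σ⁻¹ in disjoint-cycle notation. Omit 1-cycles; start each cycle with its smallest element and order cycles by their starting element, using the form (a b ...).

The cycle decomposition of σ is (a c b d g e f)(h i).
Reversing each cycle (and rotating so the smallest element leads) gives σ⁻¹ = (a f e g d b c)(h i).

(a f e g d b c)(h i)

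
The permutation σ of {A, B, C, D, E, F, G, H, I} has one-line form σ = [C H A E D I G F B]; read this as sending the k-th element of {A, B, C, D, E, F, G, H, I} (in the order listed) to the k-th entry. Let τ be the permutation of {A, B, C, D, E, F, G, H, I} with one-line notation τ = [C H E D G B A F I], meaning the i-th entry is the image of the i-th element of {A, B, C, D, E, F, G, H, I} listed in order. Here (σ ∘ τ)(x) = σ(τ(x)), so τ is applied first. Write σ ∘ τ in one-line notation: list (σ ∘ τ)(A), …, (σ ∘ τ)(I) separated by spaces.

A F D E G H C I B

For each element, apply τ then σ: A → C → A; B → H → F; C → E → D; D → D → E; E → G → G; F → B → H; G → A → C; H → F → I; I → I → B.
So σ ∘ τ in one-line form is A F D E G H C I B.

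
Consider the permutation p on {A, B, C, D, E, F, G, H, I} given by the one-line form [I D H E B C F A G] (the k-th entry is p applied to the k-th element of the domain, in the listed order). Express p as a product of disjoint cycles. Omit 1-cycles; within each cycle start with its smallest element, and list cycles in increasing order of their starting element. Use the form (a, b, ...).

From A: A → I → G → F → C → H → A, closing the cycle (A, I, G, F, C, H).
Repeating from the next unused element and collecting all non-trivial cycles gives (A, I, G, F, C, H)(B, D, E).

(A, I, G, F, C, H)(B, D, E)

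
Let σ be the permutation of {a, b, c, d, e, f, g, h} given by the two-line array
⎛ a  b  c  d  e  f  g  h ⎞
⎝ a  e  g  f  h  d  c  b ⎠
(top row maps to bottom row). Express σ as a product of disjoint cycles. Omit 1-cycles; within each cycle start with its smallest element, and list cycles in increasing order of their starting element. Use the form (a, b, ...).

(b, e, h)(c, g)(d, f)

From b: b → e → h → b, closing the cycle (b, e, h).
Continuing from each remaining unvisited element yields (b, e, h)(c, g)(d, f).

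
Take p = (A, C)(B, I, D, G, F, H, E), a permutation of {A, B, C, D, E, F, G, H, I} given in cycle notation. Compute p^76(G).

D

G lies in the 7-cycle (B, I, D, G, F, H, E).
On a 7-cycle, p^7 is the identity, so p^76 = p^6 there (76 ≡ 6 mod 7).
Stepping 6 places around the cycle: G → F → H → E → B → I → D.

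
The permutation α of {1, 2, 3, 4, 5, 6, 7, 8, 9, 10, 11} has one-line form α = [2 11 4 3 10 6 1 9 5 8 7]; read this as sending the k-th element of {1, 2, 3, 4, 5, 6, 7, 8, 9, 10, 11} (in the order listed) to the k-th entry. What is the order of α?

4

Decomposing into disjoint cycles gives cycle lengths 4, 4, 2, 1.
The order is lcm(4, 4, 2) = 4.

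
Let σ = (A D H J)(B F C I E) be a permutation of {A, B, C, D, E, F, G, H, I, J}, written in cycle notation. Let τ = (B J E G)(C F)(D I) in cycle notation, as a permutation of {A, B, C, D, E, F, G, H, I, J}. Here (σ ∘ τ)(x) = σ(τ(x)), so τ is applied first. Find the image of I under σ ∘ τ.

H

First apply τ: τ(I) = D, then σ(D) = H. Thus (σ ∘ τ)(I) = H.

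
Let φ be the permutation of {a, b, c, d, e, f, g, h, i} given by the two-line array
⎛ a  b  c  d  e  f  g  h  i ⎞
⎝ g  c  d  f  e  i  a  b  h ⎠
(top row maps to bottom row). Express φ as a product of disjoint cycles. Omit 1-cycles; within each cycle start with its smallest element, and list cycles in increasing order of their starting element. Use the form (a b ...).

(a g)(b c d f i h)

From a: a → g → a, closing the cycle (a g).
Repeating from the next unused element and collecting all non-trivial cycles gives (a g)(b c d f i h).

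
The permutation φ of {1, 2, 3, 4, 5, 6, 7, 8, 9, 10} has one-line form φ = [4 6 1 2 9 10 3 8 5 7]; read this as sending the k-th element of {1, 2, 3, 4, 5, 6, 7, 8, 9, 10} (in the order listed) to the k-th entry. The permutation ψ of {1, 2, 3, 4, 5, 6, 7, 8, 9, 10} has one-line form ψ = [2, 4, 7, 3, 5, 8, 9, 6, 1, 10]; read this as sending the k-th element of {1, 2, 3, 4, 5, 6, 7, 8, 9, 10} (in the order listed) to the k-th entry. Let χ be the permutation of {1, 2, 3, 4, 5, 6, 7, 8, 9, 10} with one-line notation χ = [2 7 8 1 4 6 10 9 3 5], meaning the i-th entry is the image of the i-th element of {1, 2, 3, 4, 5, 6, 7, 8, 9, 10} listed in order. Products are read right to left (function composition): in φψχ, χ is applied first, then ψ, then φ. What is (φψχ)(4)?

6

(φψχ)(4) = φ(ψ(χ(4))). χ(4) = 1, then ψ(1) = 2, then φ(2) = 6, so the result is 6.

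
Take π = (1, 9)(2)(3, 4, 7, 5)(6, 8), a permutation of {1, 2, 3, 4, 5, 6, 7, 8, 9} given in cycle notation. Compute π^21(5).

3

5 lies in the 4-cycle (3, 4, 7, 5).
Powers repeat with period 4 on this cycle, and 21 mod 4 = 1, so π^21(5) = π^1(5).
Stepping 1 place around the cycle: 5 → 3.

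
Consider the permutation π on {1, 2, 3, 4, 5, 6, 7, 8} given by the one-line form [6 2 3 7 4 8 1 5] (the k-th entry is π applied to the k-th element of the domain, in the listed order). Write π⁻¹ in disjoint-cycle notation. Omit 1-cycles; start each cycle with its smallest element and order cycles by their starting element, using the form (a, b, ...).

(1, 7, 4, 5, 8, 6)

The cycle decomposition of π is (1, 6, 8, 5, 4, 7).
The inverse reverses every cycle; in canonical form, π⁻¹ = (1, 7, 4, 5, 8, 6).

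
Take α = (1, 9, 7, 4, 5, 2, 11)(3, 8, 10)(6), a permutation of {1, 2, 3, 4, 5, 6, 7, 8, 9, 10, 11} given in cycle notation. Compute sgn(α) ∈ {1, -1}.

The cycle lengths are 7, 3, 1.
A cycle is odd iff its length is even; α has 0 even-length cycles, so sgn(α) = (−1)^0 and α is even.

1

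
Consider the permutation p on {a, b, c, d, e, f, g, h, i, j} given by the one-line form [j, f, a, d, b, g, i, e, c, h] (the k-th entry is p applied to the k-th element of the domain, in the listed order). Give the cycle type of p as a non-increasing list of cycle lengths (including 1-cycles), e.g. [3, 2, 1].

[9, 1]

The disjoint cycles are (a j h e b f g i c)(d), with lengths 9, 1 in non-increasing order.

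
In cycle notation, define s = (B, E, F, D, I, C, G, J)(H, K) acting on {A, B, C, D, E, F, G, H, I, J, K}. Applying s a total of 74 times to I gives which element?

I lies in the 8-cycle (B, E, F, D, I, C, G, J).
On an 8-cycle, s^8 is the identity, so s^74 = s^2 there (74 ≡ 2 mod 8).
Stepping 2 places around the cycle: I → C → G.

G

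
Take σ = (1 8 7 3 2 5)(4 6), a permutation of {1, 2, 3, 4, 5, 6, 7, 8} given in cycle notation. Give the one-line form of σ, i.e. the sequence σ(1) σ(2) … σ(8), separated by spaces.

Image by image: 1→8, 2→5, 3→2, 4→6, 5→1, 6→4, 7→3, 8→7.
Listing these in domain order gives 8 5 2 6 1 4 3 7.

8 5 2 6 1 4 3 7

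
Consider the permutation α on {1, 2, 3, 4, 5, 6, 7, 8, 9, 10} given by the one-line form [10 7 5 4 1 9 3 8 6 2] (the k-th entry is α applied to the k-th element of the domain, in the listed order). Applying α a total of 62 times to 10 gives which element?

Tracing 10 → 2 → … returns to 10 after 6 steps, so 10 lies in a 6-cycle (1 10 2 7 3 5).
Powers repeat with period 6 on this cycle, and 62 mod 6 = 2, so α^62(10) = α^2(10).
Advancing 2 steps from 10: 10 → 2 → 7.

7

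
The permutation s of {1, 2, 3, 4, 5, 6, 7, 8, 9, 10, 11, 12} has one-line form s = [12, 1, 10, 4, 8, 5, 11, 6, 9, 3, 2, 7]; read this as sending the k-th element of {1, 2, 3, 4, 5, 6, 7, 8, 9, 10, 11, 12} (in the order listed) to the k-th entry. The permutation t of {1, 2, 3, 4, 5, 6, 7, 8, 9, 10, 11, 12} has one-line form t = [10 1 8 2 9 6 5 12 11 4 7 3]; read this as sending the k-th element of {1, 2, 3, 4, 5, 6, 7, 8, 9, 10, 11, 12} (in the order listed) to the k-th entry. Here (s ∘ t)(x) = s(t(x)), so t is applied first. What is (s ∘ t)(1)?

First apply t: t(1) = 10, then s(10) = 3. Thus (s ∘ t)(1) = 3.

3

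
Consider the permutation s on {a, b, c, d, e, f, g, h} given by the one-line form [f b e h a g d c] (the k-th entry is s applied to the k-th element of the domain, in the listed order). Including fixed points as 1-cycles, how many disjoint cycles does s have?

The cycle decomposition is (a f g d h c e)(b), which has 2 cycles (counting 1-cycles).

2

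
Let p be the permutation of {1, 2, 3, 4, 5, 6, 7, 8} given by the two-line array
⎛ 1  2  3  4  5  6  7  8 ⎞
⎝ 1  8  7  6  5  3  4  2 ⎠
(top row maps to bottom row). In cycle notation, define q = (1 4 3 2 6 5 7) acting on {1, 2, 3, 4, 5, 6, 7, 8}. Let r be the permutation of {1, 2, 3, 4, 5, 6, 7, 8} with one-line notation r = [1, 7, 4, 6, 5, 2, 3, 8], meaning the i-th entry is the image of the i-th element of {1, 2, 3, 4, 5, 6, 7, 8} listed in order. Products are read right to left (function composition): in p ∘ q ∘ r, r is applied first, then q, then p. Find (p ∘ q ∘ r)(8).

Apply the permutations in order: r(8) = 8, then q(8) = 8, then p(8) = 2. So (p ∘ q ∘ r)(8) = 2.

2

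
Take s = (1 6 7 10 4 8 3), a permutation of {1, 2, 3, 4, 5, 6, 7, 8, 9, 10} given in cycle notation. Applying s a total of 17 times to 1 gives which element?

10

1 lies in the 7-cycle (1 6 7 10 4 8 3).
Powers repeat with period 7 on this cycle, and 17 mod 7 = 3, so s^17(1) = s^3(1).
Stepping 3 places around the cycle: 1 → 6 → 7 → 10.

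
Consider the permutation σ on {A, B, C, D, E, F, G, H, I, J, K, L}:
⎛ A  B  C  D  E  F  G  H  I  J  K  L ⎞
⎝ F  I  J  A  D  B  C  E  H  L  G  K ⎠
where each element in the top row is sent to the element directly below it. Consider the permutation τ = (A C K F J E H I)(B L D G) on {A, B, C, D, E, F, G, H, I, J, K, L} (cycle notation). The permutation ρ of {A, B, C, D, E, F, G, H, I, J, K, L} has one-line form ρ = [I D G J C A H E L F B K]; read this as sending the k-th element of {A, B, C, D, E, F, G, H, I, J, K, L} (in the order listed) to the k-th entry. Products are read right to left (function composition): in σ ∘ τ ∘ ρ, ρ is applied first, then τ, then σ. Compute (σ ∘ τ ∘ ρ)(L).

Chase L: ρ(L) = K; τ(K) = F; σ(F) = B. Hence (σ ∘ τ ∘ ρ)(L) = B.

B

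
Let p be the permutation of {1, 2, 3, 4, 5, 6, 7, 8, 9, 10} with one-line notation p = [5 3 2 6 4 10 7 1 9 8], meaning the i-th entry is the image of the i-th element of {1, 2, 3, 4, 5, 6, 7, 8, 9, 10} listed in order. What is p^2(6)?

Tracing 6 → 10 → … returns to 6 after 6 steps, so 6 lies in a 6-cycle (1, 5, 4, 6, 10, 8).
Advancing 2 steps from 6: 6 → 10 → 8.

8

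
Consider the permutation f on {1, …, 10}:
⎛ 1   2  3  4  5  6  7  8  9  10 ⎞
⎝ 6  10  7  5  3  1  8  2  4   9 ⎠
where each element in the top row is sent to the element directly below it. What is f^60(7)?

Tracing 7 → 8 → … returns to 7 after 8 steps, so 7 lies in an 8-cycle (2, 10, 9, 4, 5, 3, 7, 8).
Powers repeat with period 8 on this cycle, and 60 mod 8 = 4, so f^60(7) = f^4(7).
Advancing 4 steps from 7: 7 → 8 → 2 → 10 → 9.

9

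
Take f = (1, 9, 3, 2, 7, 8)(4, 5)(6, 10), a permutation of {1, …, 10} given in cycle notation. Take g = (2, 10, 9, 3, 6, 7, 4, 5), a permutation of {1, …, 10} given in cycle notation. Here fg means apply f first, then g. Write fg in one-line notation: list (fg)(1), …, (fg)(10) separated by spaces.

Chase each element through f then g: 1 → 9 → 3; 2 → 7 → 4; 3 → 2 → 10; 4 → 5 → 2; 5 → 4 → 5; 6 → 10 → 9; 7 → 8 → 8; 8 → 1 → 1; 9 → 3 → 6; 10 → 6 → 7.
Collecting the images, fg = [3 4 10 2 5 9 8 1 6 7].

3 4 10 2 5 9 8 1 6 7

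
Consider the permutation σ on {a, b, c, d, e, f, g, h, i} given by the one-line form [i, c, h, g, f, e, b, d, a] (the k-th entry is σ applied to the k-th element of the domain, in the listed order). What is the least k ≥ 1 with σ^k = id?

10

The disjoint-cycle form of σ has cycle lengths 5, 2, 2.
The order is lcm(5, 2, 2) = 10.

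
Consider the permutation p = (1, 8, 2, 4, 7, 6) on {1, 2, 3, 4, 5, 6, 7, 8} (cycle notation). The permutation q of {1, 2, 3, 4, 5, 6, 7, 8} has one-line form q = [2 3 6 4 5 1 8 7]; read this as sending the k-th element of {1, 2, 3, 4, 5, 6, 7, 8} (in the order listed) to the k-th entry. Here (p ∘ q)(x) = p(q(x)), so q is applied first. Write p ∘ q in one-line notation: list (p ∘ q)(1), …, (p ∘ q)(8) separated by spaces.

4 3 1 7 5 8 2 6

(p ∘ q)(x) = p(q(x)). Computing each image: p(q(1)) = p(2) = 4, p(q(2)) = p(3) = 3, p(q(3)) = p(6) = 1, p(q(4)) = p(4) = 7, p(q(5)) = p(5) = 5, p(q(6)) = p(1) = 8, p(q(7)) = p(8) = 2, p(q(8)) = p(7) = 6.
Hence p ∘ q = [4 3 1 7 5 8 2 6].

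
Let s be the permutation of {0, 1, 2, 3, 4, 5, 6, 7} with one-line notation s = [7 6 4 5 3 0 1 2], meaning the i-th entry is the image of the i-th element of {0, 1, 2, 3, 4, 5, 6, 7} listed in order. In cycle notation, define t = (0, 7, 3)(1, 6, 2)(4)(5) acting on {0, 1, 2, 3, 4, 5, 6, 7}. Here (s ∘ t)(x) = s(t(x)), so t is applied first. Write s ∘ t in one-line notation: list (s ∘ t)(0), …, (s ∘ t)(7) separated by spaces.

2 1 6 7 3 0 4 5

For each element, apply t then s: 0 → 7 → 2; 1 → 6 → 1; 2 → 1 → 6; 3 → 0 → 7; 4 → 4 → 3; 5 → 5 → 0; 6 → 2 → 4; 7 → 3 → 5.
Collecting the images, s ∘ t = [2 1 6 7 3 0 4 5].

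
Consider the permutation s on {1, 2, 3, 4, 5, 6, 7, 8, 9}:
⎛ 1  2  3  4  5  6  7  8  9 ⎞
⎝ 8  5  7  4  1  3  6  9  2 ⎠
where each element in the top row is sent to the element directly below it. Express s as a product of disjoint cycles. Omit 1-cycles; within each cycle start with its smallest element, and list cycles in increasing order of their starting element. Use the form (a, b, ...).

(1, 8, 9, 2, 5)(3, 7, 6)

Start at 1 and follow images: 1 → 8 → 9 → 2 → 5 → 1, giving the cycle (1, 8, 9, 2, 5).
Repeating from the next unused element and collecting all non-trivial cycles gives (1, 8, 9, 2, 5)(3, 7, 6).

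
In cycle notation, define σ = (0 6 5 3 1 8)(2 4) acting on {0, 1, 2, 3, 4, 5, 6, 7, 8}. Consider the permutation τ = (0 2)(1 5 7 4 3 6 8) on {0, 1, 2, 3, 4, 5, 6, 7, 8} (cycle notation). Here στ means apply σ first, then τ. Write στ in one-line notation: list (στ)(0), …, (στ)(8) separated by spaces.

8 1 3 5 0 6 7 4 2

(στ)(x) = τ(σ(x)). Computing each image: τ(σ(0)) = τ(6) = 8, τ(σ(1)) = τ(8) = 1, τ(σ(2)) = τ(4) = 3, τ(σ(3)) = τ(1) = 5, τ(σ(4)) = τ(2) = 0, τ(σ(5)) = τ(3) = 6, τ(σ(6)) = τ(5) = 7, τ(σ(7)) = τ(7) = 4, τ(σ(8)) = τ(0) = 2.
Hence στ = [8 1 3 5 0 6 7 4 2].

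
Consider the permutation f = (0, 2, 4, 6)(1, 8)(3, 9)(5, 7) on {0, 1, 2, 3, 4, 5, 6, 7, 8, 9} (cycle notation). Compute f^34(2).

6

2 lies in the 4-cycle (0, 2, 4, 6).
On a 4-cycle, f^4 is the identity, so f^34 = f^2 there (34 ≡ 2 mod 4).
Stepping 2 places around the cycle: 2 → 4 → 6.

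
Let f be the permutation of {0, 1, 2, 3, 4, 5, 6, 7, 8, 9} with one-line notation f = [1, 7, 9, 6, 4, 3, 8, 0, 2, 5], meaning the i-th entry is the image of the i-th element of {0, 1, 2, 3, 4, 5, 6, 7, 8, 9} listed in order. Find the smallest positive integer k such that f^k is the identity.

6

Decomposing into disjoint cycles gives cycle lengths 6, 3, 1.
The order of f is the least common multiple of its cycle lengths: lcm(6, 3) = 6.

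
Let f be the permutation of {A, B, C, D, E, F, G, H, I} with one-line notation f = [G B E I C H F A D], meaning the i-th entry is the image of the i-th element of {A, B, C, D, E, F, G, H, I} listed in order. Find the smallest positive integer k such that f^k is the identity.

4

Writing f as disjoint cycles, the cycle lengths are 4, 2, 2, 1.
The order is lcm(4, 2, 2) = 4.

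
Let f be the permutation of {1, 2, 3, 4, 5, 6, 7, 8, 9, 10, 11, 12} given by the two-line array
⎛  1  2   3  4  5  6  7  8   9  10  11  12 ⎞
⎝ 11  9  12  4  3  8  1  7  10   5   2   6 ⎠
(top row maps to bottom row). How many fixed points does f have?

1

The fixed points (elements with f(x) = x) are {4}, so there is 1.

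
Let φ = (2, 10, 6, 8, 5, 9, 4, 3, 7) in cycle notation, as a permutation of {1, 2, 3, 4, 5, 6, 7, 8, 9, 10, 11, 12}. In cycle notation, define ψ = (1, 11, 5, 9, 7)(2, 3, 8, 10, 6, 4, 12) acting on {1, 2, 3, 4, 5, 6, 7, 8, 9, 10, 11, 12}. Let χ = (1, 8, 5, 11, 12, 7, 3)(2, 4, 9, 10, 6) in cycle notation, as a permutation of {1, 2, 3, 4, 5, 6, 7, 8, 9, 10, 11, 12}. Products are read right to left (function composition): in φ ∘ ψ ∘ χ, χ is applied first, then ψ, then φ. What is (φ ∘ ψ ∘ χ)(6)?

7

(φ ∘ ψ ∘ χ)(6) = φ(ψ(χ(6))). χ(6) = 2, then ψ(2) = 3, then φ(3) = 7, so the result is 7.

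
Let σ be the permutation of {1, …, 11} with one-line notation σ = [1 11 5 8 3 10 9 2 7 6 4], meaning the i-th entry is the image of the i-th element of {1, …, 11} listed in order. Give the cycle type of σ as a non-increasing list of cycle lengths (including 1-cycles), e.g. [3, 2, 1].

The disjoint cycles are (1)(2 11 4 8)(3 5)(6 10)(7 9), with lengths 4, 2, 2, 2, 1 in non-increasing order.

[4, 2, 2, 2, 1]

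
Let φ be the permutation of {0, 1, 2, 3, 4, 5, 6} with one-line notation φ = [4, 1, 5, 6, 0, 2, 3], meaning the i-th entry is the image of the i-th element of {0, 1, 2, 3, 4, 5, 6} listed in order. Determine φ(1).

1 is element number 2 of the domain, and entry number 2 of the one-line form is 1, so φ(1) = 1.

1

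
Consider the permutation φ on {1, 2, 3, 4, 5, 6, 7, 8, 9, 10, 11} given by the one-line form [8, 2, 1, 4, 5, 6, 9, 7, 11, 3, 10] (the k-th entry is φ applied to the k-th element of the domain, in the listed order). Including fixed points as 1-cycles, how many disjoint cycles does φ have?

5

The cycle decomposition is (1, 8, 7, 9, 11, 10, 3)(2)(4)(5)(6), which has 5 cycles (counting 1-cycles).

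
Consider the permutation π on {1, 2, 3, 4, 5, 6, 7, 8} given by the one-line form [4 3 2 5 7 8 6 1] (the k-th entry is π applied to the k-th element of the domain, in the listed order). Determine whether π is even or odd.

even

In disjoint-cycle form the cycle lengths are 6, 2.
A cycle of length ℓ contributes ℓ−1 transpositions, so π is a product of 5 + 1 = 6 transpositions — even.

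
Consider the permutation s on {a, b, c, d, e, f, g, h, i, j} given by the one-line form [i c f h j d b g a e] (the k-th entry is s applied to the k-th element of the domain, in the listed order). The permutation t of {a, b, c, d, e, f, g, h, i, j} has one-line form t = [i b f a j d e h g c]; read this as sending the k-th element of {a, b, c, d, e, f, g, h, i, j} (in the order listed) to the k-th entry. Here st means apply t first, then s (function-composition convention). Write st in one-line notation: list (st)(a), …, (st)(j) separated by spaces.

For each element, apply t then s: a → i → a; b → b → c; c → f → d; d → a → i; e → j → e; f → d → h; g → e → j; h → h → g; i → g → b; j → c → f.
Collecting the images, st = [a c d i e h j g b f].

a c d i e h j g b f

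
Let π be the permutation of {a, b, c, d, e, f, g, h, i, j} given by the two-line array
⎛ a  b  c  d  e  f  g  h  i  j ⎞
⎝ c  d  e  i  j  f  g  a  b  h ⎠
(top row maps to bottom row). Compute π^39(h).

j

Tracing h → a → … returns to h after 5 steps, so h lies in a 5-cycle (a, c, e, j, h).
On a 5-cycle, π^5 is the identity, so π^39 = π^4 there (39 ≡ 4 mod 5).
Advancing 4 steps from h: h → a → c → e → j.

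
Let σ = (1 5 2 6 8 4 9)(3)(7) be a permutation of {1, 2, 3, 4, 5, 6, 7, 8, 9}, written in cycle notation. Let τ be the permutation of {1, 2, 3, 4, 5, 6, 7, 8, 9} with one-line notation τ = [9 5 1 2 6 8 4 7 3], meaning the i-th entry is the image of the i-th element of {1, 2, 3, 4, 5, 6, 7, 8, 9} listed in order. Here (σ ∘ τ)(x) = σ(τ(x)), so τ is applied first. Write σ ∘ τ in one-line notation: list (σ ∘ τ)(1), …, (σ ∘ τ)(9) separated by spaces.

For each element, apply τ then σ: 1 → 9 → 1; 2 → 5 → 2; 3 → 1 → 5; 4 → 2 → 6; 5 → 6 → 8; 6 → 8 → 4; 7 → 4 → 9; 8 → 7 → 7; 9 → 3 → 3.
So σ ∘ τ in one-line form is 1 2 5 6 8 4 9 7 3.

1 2 5 6 8 4 9 7 3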